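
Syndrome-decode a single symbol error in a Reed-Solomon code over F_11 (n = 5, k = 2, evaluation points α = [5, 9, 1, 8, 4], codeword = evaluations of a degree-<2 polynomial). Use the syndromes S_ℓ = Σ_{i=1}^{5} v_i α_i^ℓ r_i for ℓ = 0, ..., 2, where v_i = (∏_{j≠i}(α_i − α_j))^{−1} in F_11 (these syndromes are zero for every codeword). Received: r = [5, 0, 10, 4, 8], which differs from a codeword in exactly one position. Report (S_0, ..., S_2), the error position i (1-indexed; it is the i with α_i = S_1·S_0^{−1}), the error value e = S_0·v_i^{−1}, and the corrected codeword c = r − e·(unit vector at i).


S = (9, 3, 1), error at position 5, error magnitude e = 10, c = [5, 0, 10, 4, 9].

Step 1: column multipliers v_i = (∏_{j≠i}(α_i − α_j))^{−1} mod 11.
  i = 1 (α = 5): (5−9)(5−1)(5−8)(5−4) = (−4)·4·(−3)·1 = 48 ≡ 4, so v_1 = 4^{−1} = 3 (mod 11).
  i = 2 (α = 9): (9−5)(9−1)(9−8)(9−4) = 4·8·1·5 = 160 ≡ 6, so v_2 = 6^{−1} = 2 (mod 11).
  i = 3 (α = 1): (1−5)(1−9)(1−8)(1−4) = (−4)·(−8)·(−7)·(−3) = 672 ≡ 1, so v_3 = 1^{−1} = 1 (mod 11).
  i = 4 (α = 8): (8−5)(8−9)(8−1)(8−4) = 3·(−1)·7·4 = −84 ≡ 4, so v_4 = 4^{−1} = 3 (mod 11).
  i = 5 (α = 4): (4−5)(4−9)(4−1)(4−8) = (−1)·(−5)·3·(−4) = −60 ≡ 6, so v_5 = 6^{−1} = 2 (mod 11).
  v = [3, 2, 1, 3, 2].
Step 2: syndromes of r = [5, 0, 10, 4, 8] (all sums mod 11).
  S_0 = Σ v_i r_i = 3·5 + 2·0 + 1·10 + 3·4 + 2·8 = 53 ≡ 9.
  S_1 = Σ v_i α_i r_i = 3·5·5 + 2·9·0 + 1·1·10 + 3·8·4 + 2·4·8 = 245 ≡ 3.
  α_i^2 mod 11 = [3, 4, 1, 9, 5].
  S_2 = Σ v_i α_i^2 r_i = 3·3·5 + 2·4·0 + 1·1·10 + 3·9·4 + 2·5·8 = 243 ≡ 1.
  S = (9, 3, 1) ≠ 0, so r is not a codeword (an error is present).
Step 3: locate the error. For a single error e at position i, S_ℓ = v_i·e·α_i^ℓ, so α_err = S_1/S_0.
  S_0^{−1} = 9^{−1} = 5 (mod 11), so α_err = 3·5 = 15 ≡ 4 = α_5. Error position i = 5.
  Consistency check: S_2/S_1 = 1·4 = 4 ≡ 4 = α_err ✓ (single-error assumption holds).
Step 4: error magnitude e = S_0/v_5 = S_0·∏_{j≠5}(α_5 − α_j) = 9·6 = 54 ≡ 10 (mod 11).
Step 5: correct position 5: c_5 = r_5 − e = 8 − 10 ≡ 9 (mod 11). Hence c = [5, 0, 10, 4, 9].
  Check: interpolating c through the α_i gives m(x) = 3 + 7·x (degree < 2) with m(α_i) = c_i for every i, so c is indeed a codeword.


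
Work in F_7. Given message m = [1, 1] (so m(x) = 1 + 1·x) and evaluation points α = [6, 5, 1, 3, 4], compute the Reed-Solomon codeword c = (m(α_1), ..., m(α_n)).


c = [0, 6, 2, 4, 5]

Message polynomial: m(x) = 1 + 1·x (mod 7).
For each evaluation point α_i, compute m(α_i) mod 7:
  α_1 = 6: Horner steps 1 → 0, so m(6) = 0.
  α_2 = 5: Horner steps 1 → 6, so m(5) = 6.
  α_3 = 1: Horner steps 1 → 2, so m(1) = 2.
  α_4 = 3: Horner steps 1 → 4, so m(3) = 4.
  α_5 = 4: Horner steps 1 → 5, so m(4) = 5.
Codeword c = [0, 6, 2, 4, 5] ∈ F_7^5.


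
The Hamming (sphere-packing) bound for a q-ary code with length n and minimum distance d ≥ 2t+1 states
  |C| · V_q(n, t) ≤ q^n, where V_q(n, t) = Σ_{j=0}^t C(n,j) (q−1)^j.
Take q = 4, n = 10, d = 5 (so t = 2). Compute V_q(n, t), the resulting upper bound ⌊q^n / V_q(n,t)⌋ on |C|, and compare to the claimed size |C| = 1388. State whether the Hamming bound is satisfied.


V_q(n, t) = 436, q^n = 1048576, Hamming bound = 2404, |C| = 1388 ≤ bound (satisfied).

Step 1: Compute V_q(n, t) = Σ_{j=0}^2 C(n, j) (q−1)^j.
  j = 0: C(10,0)·(3)^0 = 1·1 = 1.
  j = 1: C(10,1)·(3)^1 = 10·3 = 30.
  j = 2: C(10,2)·(3)^2 = 45·9 = 405.
  V_q(n, t) = 1 + 30 + 405 = 436.
Step 2: q^n = 4^10 = 1048576.
Step 3: Hamming bound ⌊q^n / V_q(n,t)⌋ = ⌊1048576/436⌋ = 2404.
Step 4: Compare |C| = 1388 to 2404: satisfied.
The claimed |C| lies below the Hamming bound.


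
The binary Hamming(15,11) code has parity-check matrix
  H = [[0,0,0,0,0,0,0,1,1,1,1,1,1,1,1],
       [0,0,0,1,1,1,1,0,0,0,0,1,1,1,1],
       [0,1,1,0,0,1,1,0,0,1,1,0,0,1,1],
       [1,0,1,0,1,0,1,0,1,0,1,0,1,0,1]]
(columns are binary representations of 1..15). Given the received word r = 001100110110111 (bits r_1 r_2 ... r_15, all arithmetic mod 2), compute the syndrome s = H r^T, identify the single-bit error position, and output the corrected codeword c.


s = (0, 1, 0, 1)^T, error position = 5, corrected codeword c = 001110110110111

Compute s = H r^T mod 2 one row at a time:
  s_1 = 1 + 0 + 1 + 1 + 0 + 1 + 1 + 1 = 6 ≡ 0 (mod 2).
  s_2 = 1 + 0 + 0 + 1 + 0 + 1 + 1 + 1 = 5 ≡ 1 (mod 2).
  s_3 = 0 + 1 + 0 + 1 + 1 + 1 + 1 + 1 = 6 ≡ 0 (mod 2).
  s_4 = 0 + 1 + 0 + 1 + 0 + 1 + 1 + 1 = 5 ≡ 1 (mod 2).
s = (0, 1, 0, 1)^T — this equals column 5 of H (binary 0101), so error is at position 5.
Correct: flip bit 5 of r = 001100110110111 to get c = 001110110110111.


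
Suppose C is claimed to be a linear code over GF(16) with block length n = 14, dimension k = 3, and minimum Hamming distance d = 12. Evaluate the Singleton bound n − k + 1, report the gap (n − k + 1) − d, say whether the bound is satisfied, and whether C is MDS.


Singleton RHS = n − k + 1 = 12, slack = 0, bound satisfied, MDS.

Singleton bound: d ≤ n − k + 1.
Here n = 14, k = 3, so n − k + 1 = 12.
Given d = 12, check d ≤ 12: YES.
Slack = (n − k + 1) − d = 0.
The code is MDS (slack = 0).
Description: the claimed parameters are [14, 3, 12]_16; such a code would be MDS (meets Singleton bound).


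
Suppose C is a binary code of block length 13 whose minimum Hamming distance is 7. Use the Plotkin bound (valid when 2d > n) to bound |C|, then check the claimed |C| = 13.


Plotkin bound M ≤ 14; given |C| = 13 ≤ bound (satisfied).

Check applicability: 2d = 14, n = 13.
2d − n = 1 > 0, so Plotkin applies.
Compute d/(2d−n) = 7/1 ≈ 7.0000.
⌊d/(2d−n)⌋ = 7.
Plotkin bound: M ≤ 2·7 = 14.
Given |C| = 13, check: satisfied.
This |C| is below the Plotkin bound.


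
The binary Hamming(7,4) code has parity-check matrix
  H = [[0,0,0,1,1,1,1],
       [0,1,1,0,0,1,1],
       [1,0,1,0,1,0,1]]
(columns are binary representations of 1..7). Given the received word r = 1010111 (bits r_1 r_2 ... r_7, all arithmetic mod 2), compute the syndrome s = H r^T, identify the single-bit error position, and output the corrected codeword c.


s = (1, 1, 0)^T, error position = 6, corrected codeword c = 1010101

Compute s = H r^T mod 2 one row at a time:
  s_1 = 0 + 1 + 1 + 1 = 3 ≡ 1 (mod 2).
  s_2 = 0 + 1 + 1 + 1 = 3 ≡ 1 (mod 2).
  s_3 = 1 + 1 + 1 + 1 = 4 ≡ 0 (mod 2).
s = (1, 1, 0)^T — this equals column 6 of H (binary 110), so error is at position 6.
Correct: flip bit 6 of r = 1010111 to get c = 1010101.


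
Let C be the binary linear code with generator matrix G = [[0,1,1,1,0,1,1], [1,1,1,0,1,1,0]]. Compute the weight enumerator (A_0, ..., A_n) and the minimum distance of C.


Weight distribution: A_0 = 1, A_4 = 1, A_5 = 2. Minimum distance d = 4.

Enumerate all 2^2 = 4 messages m ∈ F_2^2.
For each, compute codeword c = mG in F_2^7, then tally its weight.
  m = 00 → c = 0000000, weight = 0.
  m = 10 → c = 0111011, weight = 5.
  m = 01 → c = 1110110, weight = 5.
  m = 11 → c = 1001101, weight = 4.
Tally weights:
  weight 0: 1 codewords.
  weight 4: 1 codewords.
  weight 5: 2 codewords.
Minimum distance d = smallest w > 0 with A_w > 0 = 4.
Sanity: Σ A_w = 4 = 2^2 = 4 ✓.


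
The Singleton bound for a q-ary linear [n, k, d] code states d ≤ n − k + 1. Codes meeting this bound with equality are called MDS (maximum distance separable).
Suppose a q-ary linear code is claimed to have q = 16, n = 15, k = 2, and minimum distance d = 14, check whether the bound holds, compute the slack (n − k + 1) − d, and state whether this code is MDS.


Singleton RHS = n − k + 1 = 14, slack = 0, bound satisfied, MDS.

Singleton bound: d ≤ n − k + 1.
Here n = 15, k = 2, so n − k + 1 = 14.
Given d = 14, check d ≤ 14: YES.
Slack = (n − k + 1) − d = 0.
The code is MDS (slack = 0).
Description: the claimed parameters are [15, 2, 14]_16; such a code would be MDS (meets Singleton bound).


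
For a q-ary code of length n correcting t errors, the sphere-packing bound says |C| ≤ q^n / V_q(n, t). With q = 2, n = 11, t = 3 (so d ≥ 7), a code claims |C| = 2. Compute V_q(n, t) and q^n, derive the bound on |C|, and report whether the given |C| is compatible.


V_q(n, t) = 232, q^n = 2048, Hamming bound = 8, |C| = 2 ≤ bound (satisfied).

Step 1: Compute V_q(n, t) = Σ_{j=0}^3 C(n, j) (q−1)^j.
  j = 0: C(11,0)·(1)^0 = 1·1 = 1.
  j = 1: C(11,1)·(1)^1 = 11·1 = 11.
  j = 2: C(11,2)·(1)^2 = 55·1 = 55.
  j = 3: C(11,3)·(1)^3 = 165·1 = 165.
  V_q(n, t) = 1 + 11 + 55 + 165 = 232.
Step 2: q^n = 2^11 = 2048.
Step 3: Hamming bound ⌊q^n / V_q(n,t)⌋ = ⌊2048/232⌋ = 8.
Step 4: Compare |C| = 2 to 8: satisfied.
The claimed |C| lies below the Hamming bound.


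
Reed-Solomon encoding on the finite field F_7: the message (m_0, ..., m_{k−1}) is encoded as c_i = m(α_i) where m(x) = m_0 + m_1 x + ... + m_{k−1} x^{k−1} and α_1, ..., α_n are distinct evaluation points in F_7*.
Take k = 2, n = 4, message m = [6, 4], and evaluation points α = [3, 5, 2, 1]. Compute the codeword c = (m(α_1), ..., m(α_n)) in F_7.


c = [4, 5, 0, 3]

Message polynomial: m(x) = 6 + 4·x (mod 7).
For each evaluation point α_i, compute m(α_i) mod 7:
  α_1 = 3: Horner steps 4 → 4, so m(3) = 4.
  α_2 = 5: Horner steps 4 → 5, so m(5) = 5.
  α_3 = 2: Horner steps 4 → 0, so m(2) = 0.
  α_4 = 1: Horner steps 4 → 3, so m(1) = 3.
Codeword c = [4, 5, 0, 3] ∈ F_7^4.


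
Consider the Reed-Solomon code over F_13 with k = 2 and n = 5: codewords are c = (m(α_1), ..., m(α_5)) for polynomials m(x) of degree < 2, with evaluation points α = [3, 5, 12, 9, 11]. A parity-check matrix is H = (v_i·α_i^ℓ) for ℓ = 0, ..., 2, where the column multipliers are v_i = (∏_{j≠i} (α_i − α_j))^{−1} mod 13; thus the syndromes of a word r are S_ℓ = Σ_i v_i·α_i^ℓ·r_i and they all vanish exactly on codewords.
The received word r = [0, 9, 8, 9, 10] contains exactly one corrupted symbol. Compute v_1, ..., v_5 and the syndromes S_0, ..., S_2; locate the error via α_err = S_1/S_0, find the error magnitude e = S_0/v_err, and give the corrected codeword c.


S = (8, 7, 11), error at position 4, error magnitude e = 8, c = [0, 9, 8, 1, 10].

Step 1: column multipliers v_i = (∏_{j≠i}(α_i − α_j))^{−1} mod 13.
  i = 1 (α = 3): (3−5)(3−12)(3−9)(3−11) = (−2)·(−9)·(−6)·(−8) = 864 ≡ 6, so v_1 = 6^{−1} = 11 (mod 13).
  i = 2 (α = 5): (5−3)(5−12)(5−9)(5−11) = 2·(−7)·(−4)·(−6) = −336 ≡ 2, so v_2 = 2^{−1} = 7 (mod 13).
  i = 3 (α = 12): (12−3)(12−5)(12−9)(12−11) = 9·7·3·1 = 189 ≡ 7, so v_3 = 7^{−1} = 2 (mod 13).
  i = 4 (α = 9): (9−3)(9−5)(9−12)(9−11) = 6·4·(−3)·(−2) = 144 ≡ 1, so v_4 = 1^{−1} = 1 (mod 13).
  i = 5 (α = 11): (11−3)(11−5)(11−12)(11−9) = 8·6·(−1)·2 = −96 ≡ 8, so v_5 = 8^{−1} = 5 (mod 13).
  v = [11, 7, 2, 1, 5].
Step 2: syndromes of r = [0, 9, 8, 9, 10] (all sums mod 13).
  S_0 = Σ v_i r_i = 11·0 + 7·9 + 2·8 + 1·9 + 5·10 = 138 ≡ 8.
  S_1 = Σ v_i α_i r_i = 11·3·0 + 7·5·9 + 2·12·8 + 1·9·9 + 5·11·10 = 1138 ≡ 7.
  α_i^2 mod 13 = [9, 12, 1, 3, 4].
  S_2 = Σ v_i α_i^2 r_i = 11·9·0 + 7·12·9 + 2·1·8 + 1·3·9 + 5·4·10 = 999 ≡ 11.
  S = (8, 7, 11) ≠ 0, so r is not a codeword (an error is present).
Step 3: locate the error. For a single error e at position i, S_ℓ = v_i·e·α_i^ℓ, so α_err = S_1/S_0.
  S_0^{−1} = 8^{−1} = 5 (mod 13), so α_err = 7·5 = 35 ≡ 9 = α_4. Error position i = 4.
  Consistency check: S_2/S_1 = 11·2 = 22 ≡ 9 = α_err ✓ (single-error assumption holds).
Step 4: error magnitude e = S_0/v_4 = S_0·∏_{j≠4}(α_4 − α_j) = 8·1 = 8 ≡ 8 (mod 13).
Step 5: correct position 4: c_4 = r_4 − e = 9 − 8 ≡ 1 (mod 13). Hence c = [0, 9, 8, 1, 10].
  Check: interpolating c through the α_i gives m(x) = 6 + 11·x (degree < 2) with m(α_i) = c_i for every i, so c is indeed a codeword.


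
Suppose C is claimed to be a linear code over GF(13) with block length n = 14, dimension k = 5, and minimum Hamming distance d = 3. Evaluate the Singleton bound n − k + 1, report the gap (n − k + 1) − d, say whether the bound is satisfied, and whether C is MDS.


Singleton RHS = n − k + 1 = 10, slack = 7, bound satisfied, not MDS.

Singleton bound: d ≤ n − k + 1.
Here n = 14, k = 5, so n − k + 1 = 10.
Given d = 3, check d ≤ 10: YES.
Slack = (n − k + 1) − d = 7.
The code is NOT MDS (slack = 7 > 0).
Description: the claimed parameters are [14, 5, 3]_13; such a code would be non-MDS.


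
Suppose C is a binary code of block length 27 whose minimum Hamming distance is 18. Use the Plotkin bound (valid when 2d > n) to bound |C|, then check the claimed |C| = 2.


Plotkin bound M ≤ 4; given |C| = 2 ≤ bound (satisfied).

Check applicability: 2d = 36, n = 27.
2d − n = 9 > 0, so Plotkin applies.
Compute d/(2d−n) = 18/9 ≈ 2.0000.
⌊d/(2d−n)⌋ = 2.
Plotkin bound: M ≤ 2·2 = 4.
Given |C| = 2, check: satisfied.
This |C| is below the Plotkin bound.


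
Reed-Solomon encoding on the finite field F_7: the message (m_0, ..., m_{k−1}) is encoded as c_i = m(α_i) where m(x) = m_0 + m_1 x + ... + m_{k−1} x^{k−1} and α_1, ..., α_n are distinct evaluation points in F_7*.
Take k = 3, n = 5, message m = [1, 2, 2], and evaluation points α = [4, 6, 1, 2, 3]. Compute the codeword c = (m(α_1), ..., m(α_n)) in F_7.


c = [6, 1, 5, 6, 4]

Message polynomial: m(x) = 1 + 2·x + 2·x^2 (mod 7).
For each evaluation point α_i, compute m(α_i) mod 7:
  α_1 = 4: Horner steps 2 → 3 → 6, so m(4) = 6.
  α_2 = 6: Horner steps 2 → 0 → 1, so m(6) = 1.
  α_3 = 1: Horner steps 2 → 4 → 5, so m(1) = 5.
  α_4 = 2: Horner steps 2 → 6 → 6, so m(2) = 6.
  α_5 = 3: Horner steps 2 → 1 → 4, so m(3) = 4.
Codeword c = [6, 1, 5, 6, 4] ∈ F_7^5.


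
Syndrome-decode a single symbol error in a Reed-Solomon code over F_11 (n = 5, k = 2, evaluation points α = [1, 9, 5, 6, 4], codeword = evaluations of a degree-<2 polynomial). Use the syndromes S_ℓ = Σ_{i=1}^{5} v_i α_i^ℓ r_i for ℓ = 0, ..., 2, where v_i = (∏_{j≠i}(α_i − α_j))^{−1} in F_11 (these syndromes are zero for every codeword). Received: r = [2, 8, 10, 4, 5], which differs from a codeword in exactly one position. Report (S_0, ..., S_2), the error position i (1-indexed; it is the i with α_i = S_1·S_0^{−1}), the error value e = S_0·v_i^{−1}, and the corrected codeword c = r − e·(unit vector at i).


S = (8, 8, 8), error at position 1, error magnitude e = 1, c = [1, 8, 10, 4, 5].

Step 1: column multipliers v_i = (∏_{j≠i}(α_i − α_j))^{−1} mod 11.
  i = 1 (α = 1): (1−9)(1−5)(1−6)(1−4) = (−8)·(−4)·(−5)·(−3) = 480 ≡ 7, so v_1 = 7^{−1} = 8 (mod 11).
  i = 2 (α = 9): (9−1)(9−5)(9−6)(9−4) = 8·4·3·5 = 480 ≡ 7, so v_2 = 7^{−1} = 8 (mod 11).
  i = 3 (α = 5): (5−1)(5−9)(5−6)(5−4) = 4·(−4)·(−1)·1 = 16 ≡ 5, so v_3 = 5^{−1} = 9 (mod 11).
  i = 4 (α = 6): (6−1)(6−9)(6−5)(6−4) = 5·(−3)·1·2 = −30 ≡ 3, so v_4 = 3^{−1} = 4 (mod 11).
  i = 5 (α = 4): (4−1)(4−9)(4−5)(4−6) = 3·(−5)·(−1)·(−2) = −30 ≡ 3, so v_5 = 3^{−1} = 4 (mod 11).
  v = [8, 8, 9, 4, 4].
Step 2: syndromes of r = [2, 8, 10, 4, 5] (all sums mod 11).
  S_0 = Σ v_i r_i = 8·2 + 8·8 + 9·10 + 4·4 + 4·5 = 206 ≡ 8.
  S_1 = Σ v_i α_i r_i = 8·1·2 + 8·9·8 + 9·5·10 + 4·6·4 + 4·4·5 = 1218 ≡ 8.
  α_i^2 mod 11 = [1, 4, 3, 3, 5].
  S_2 = Σ v_i α_i^2 r_i = 8·1·2 + 8·4·8 + 9·3·10 + 4·3·4 + 4·5·5 = 690 ≡ 8.
  S = (8, 8, 8) ≠ 0, so r is not a codeword (an error is present).
Step 3: locate the error. For a single error e at position i, S_ℓ = v_i·e·α_i^ℓ, so α_err = S_1/S_0.
  S_0^{−1} = 8^{−1} = 7 (mod 11), so α_err = 8·7 = 56 ≡ 1 = α_1. Error position i = 1.
  Consistency check: S_2/S_1 = 8·7 = 56 ≡ 1 = α_err ✓ (single-error assumption holds).
Step 4: error magnitude e = S_0/v_1 = S_0·∏_{j≠1}(α_1 − α_j) = 8·7 = 56 ≡ 1 (mod 11).
Step 5: correct position 1: c_1 = r_1 − e = 2 − 1 ≡ 1 (mod 11). Hence c = [1, 8, 10, 4, 5].
  Check: interpolating c through the α_i gives m(x) = 7 + 5·x (degree < 2) with m(α_i) = c_i for every i, so c is indeed a codeword.


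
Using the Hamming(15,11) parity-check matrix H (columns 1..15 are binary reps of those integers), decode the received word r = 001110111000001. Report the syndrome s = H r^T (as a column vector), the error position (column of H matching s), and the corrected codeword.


s = (1, 0, 1, 1)^T, error position = 11, corrected codeword c = 001110111010001

Compute s = H r^T mod 2 one row at a time:
  s_1 = 1 + 1 + 0 + 0 + 0 + 0 + 0 + 1 = 3 ≡ 1 (mod 2).
  s_2 = 1 + 1 + 0 + 1 + 0 + 0 + 0 + 1 = 4 ≡ 0 (mod 2).
  s_3 = 0 + 1 + 0 + 1 + 0 + 0 + 0 + 1 = 3 ≡ 1 (mod 2).
  s_4 = 0 + 1 + 1 + 1 + 1 + 0 + 0 + 1 = 5 ≡ 1 (mod 2).
s = (1, 0, 1, 1)^T — this equals column 11 of H (binary 1011), so error is at position 11.
Correct: flip bit 11 of r = 001110111000001 to get c = 001110111010001.


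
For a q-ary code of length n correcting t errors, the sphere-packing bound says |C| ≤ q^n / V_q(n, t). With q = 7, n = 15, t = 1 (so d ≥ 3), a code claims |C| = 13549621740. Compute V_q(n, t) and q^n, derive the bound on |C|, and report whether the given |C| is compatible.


V_q(n, t) = 91, q^n = 4747561509943, Hamming bound = 52171005603, |C| = 13549621740 ≤ bound (satisfied).

Step 1: Compute V_q(n, t) = Σ_{j=0}^1 C(n, j) (q−1)^j.
  j = 0: C(15,0)·(6)^0 = 1·1 = 1.
  j = 1: C(15,1)·(6)^1 = 15·6 = 90.
  V_q(n, t) = 1 + 90 = 91.
Step 2: q^n = 7^15 = 4747561509943.
Step 3: Hamming bound ⌊q^n / V_q(n,t)⌋ = ⌊4747561509943/91⌋ = 52171005603.
Step 4: Compare |C| = 13549621740 to 52171005603: satisfied.
The claimed |C| lies below the Hamming bound.


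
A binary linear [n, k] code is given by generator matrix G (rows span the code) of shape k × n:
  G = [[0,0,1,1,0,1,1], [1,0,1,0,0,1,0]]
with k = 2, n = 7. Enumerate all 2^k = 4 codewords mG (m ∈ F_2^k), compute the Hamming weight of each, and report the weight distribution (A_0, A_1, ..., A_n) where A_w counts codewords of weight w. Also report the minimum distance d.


Weight distribution: A_0 = 1, A_3 = 2, A_4 = 1. Minimum distance d = 3.

Enumerate all 2^2 = 4 messages m ∈ F_2^2.
For each, compute codeword c = mG in F_2^7, then tally its weight.
  m = 00 → c = 0000000, weight = 0.
  m = 10 → c = 0011011, weight = 4.
  m = 01 → c = 1010010, weight = 3.
  m = 11 → c = 1001001, weight = 3.
Tally weights:
  weight 0: 1 codewords.
  weight 3: 2 codewords.
  weight 4: 1 codewords.
Minimum distance d = smallest w > 0 with A_w > 0 = 3.
Sanity: Σ A_w = 4 = 2^2 = 4 ✓.


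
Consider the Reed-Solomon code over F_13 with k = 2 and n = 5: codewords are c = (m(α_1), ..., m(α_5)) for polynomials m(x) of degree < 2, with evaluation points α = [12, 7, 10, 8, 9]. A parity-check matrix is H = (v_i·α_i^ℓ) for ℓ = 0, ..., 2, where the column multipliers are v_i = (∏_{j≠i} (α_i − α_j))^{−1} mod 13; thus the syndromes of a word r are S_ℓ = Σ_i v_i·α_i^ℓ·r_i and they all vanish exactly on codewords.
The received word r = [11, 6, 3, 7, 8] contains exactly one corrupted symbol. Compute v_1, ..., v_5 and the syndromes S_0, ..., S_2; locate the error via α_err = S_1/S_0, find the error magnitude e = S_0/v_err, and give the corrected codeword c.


S = (7, 5, 11), error at position 3, error magnitude e = 7, c = [11, 6, 9, 7, 8].

Step 1: column multipliers v_i = (∏_{j≠i}(α_i − α_j))^{−1} mod 13.
  i = 1 (α = 12): (12−7)(12−10)(12−8)(12−9) = 5·2·4·3 = 120 ≡ 3, so v_1 = 3^{−1} = 9 (mod 13).
  i = 2 (α = 7): (7−12)(7−10)(7−8)(7−9) = (−5)·(−3)·(−1)·(−2) = 30 ≡ 4, so v_2 = 4^{−1} = 10 (mod 13).
  i = 3 (α = 10): (10−12)(10−7)(10−8)(10−9) = (−2)·3·2·1 = −12 ≡ 1, so v_3 = 1^{−1} = 1 (mod 13).
  i = 4 (α = 8): (8−12)(8−7)(8−10)(8−9) = (−4)·1·(−2)·(−1) = −8 ≡ 5, so v_4 = 5^{−1} = 8 (mod 13).
  i = 5 (α = 9): (9−12)(9−7)(9−10)(9−8) = (−3)·2·(−1)·1 = 6 ≡ 6, so v_5 = 6^{−1} = 11 (mod 13).
  v = [9, 10, 1, 8, 11].
Step 2: syndromes of r = [11, 6, 3, 7, 8] (all sums mod 13).
  S_0 = Σ v_i r_i = 9·11 + 10·6 + 1·3 + 8·7 + 11·8 = 306 ≡ 7.
  S_1 = Σ v_i α_i r_i = 9·12·11 + 10·7·6 + 1·10·3 + 8·8·7 + 11·9·8 = 2878 ≡ 5.
  α_i^2 mod 13 = [1, 10, 9, 12, 3].
  S_2 = Σ v_i α_i^2 r_i = 9·1·11 + 10·10·6 + 1·9·3 + 8·12·7 + 11·3·8 = 1662 ≡ 11.
  S = (7, 5, 11) ≠ 0, so r is not a codeword (an error is present).
Step 3: locate the error. For a single error e at position i, S_ℓ = v_i·e·α_i^ℓ, so α_err = S_1/S_0.
  S_0^{−1} = 7^{−1} = 2 (mod 13), so α_err = 5·2 = 10 ≡ 10 = α_3. Error position i = 3.
  Consistency check: S_2/S_1 = 11·8 = 88 ≡ 10 = α_err ✓ (single-error assumption holds).
Step 4: error magnitude e = S_0/v_3 = S_0·∏_{j≠3}(α_3 − α_j) = 7·1 = 7 ≡ 7 (mod 13).
Step 5: correct position 3: c_3 = r_3 − e = 3 − 7 ≡ 9 (mod 13). Hence c = [11, 6, 9, 7, 8].
  Check: interpolating c through the α_i gives m(x) = 12 + 1·x (degree < 2) with m(α_i) = c_i for every i, so c is indeed a codeword.


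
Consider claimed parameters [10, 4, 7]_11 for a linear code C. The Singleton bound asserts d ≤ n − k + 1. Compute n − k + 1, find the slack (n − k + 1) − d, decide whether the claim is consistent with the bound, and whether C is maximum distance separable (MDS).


Singleton RHS = n − k + 1 = 7, slack = 0, bound satisfied, MDS.

Singleton bound: d ≤ n − k + 1.
Here n = 10, k = 4, so n − k + 1 = 7.
Given d = 7, check d ≤ 7: YES.
Slack = (n − k + 1) − d = 0.
The code is MDS (slack = 0).
Description: the claimed parameters are [10, 4, 7]_11; such a code would be MDS (meets Singleton bound).


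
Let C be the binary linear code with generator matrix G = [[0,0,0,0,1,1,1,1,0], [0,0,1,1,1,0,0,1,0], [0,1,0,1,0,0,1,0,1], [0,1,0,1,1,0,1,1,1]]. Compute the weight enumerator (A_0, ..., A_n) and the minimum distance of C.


Weight distribution: A_0 = 1, A_2 = 3, A_4 = 7, A_6 = 5. Minimum distance d = 2.

Enumerate all 2^4 = 16 messages m ∈ F_2^4.
For each, compute codeword c = mG in F_2^9, then tally its weight.
  m = 0000 → c = 000000000, weight = 0.
  m = 1000 → c = 000011110, weight = 4.
  m = 0100 → c = 001110010, weight = 4.
  m = 1100 → c = 001101100, weight = 4.
  m = 0010 → c = 010100101, weight = 4.
  m = 1010 → c = 010111011, weight = 6.
  m = 0110 → c = 011010111, weight = 6.
  m = 1110 → c = 011001001, weight = 4.
  m = 0001 → c = 010110111, weight = 6.
  m = 1001 → c = 010101001, weight = 4.
  m = 0101 → c = 011000101, weight = 4.
  m = 1101 → c = 011011011, weight = 6.
  m = 0011 → c = 000010010, weight = 2.
  m = 1011 → c = 000001100, weight = 2.
  m = 0111 → c = 001100000, weight = 2.
  m = 1111 → c = 001111110, weight = 6.
Tally weights:
  weight 0: 1 codewords.
  weight 2: 3 codewords.
  weight 4: 7 codewords.
  weight 6: 5 codewords.
Minimum distance d = smallest w > 0 with A_w > 0 = 2.
Sanity: Σ A_w = 16 = 2^4 = 16 ✓.


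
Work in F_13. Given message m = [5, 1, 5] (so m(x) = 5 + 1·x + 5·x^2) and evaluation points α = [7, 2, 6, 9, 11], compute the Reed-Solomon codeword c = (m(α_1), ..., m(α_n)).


c = [10, 1, 9, 3, 10]

Message polynomial: m(x) = 5 + 1·x + 5·x^2 (mod 13).
For each evaluation point α_i, compute m(α_i) mod 13:
  α_1 = 7: Horner steps 5 → 10 → 10, so m(7) = 10.
  α_2 = 2: Horner steps 5 → 11 → 1, so m(2) = 1.
  α_3 = 6: Horner steps 5 → 5 → 9, so m(6) = 9.
  α_4 = 9: Horner steps 5 → 7 → 3, so m(9) = 3.
  α_5 = 11: Horner steps 5 → 4 → 10, so m(11) = 10.
Codeword c = [10, 1, 9, 3, 10] ∈ F_13^5.


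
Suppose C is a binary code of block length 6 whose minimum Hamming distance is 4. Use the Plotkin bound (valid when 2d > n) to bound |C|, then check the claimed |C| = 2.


Plotkin bound M ≤ 4; given |C| = 2 ≤ bound (satisfied).

Check applicability: 2d = 8, n = 6.
2d − n = 2 > 0, so Plotkin applies.
Compute d/(2d−n) = 4/2 ≈ 2.0000.
⌊d/(2d−n)⌋ = 2.
Plotkin bound: M ≤ 2·2 = 4.
Given |C| = 2, check: satisfied.
This |C| is below the Plotkin bound.


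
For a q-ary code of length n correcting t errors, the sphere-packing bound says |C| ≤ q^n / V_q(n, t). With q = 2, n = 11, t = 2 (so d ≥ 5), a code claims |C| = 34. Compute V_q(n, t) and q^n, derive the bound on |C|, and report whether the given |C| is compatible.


V_q(n, t) = 67, q^n = 2048, Hamming bound = 30, |C| = 34 > bound (violated).

Step 1: Compute V_q(n, t) = Σ_{j=0}^2 C(n, j) (q−1)^j.
  j = 0: C(11,0)·(1)^0 = 1·1 = 1.
  j = 1: C(11,1)·(1)^1 = 11·1 = 11.
  j = 2: C(11,2)·(1)^2 = 55·1 = 55.
  V_q(n, t) = 1 + 11 + 55 = 67.
Step 2: q^n = 2^11 = 2048.
Step 3: Hamming bound ⌊q^n / V_q(n,t)⌋ = ⌊2048/67⌋ = 30.
Step 4: Compare |C| = 34 to 30: violated.
The claimed |C| lies above the Hamming bound, so no 2-ary code of length 11 with d ≥ 5 can have 34 codewords.


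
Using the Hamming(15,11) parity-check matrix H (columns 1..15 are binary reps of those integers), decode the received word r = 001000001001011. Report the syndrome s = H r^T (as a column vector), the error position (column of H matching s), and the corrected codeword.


s = (0, 1, 1, 1)^T, error position = 7, corrected codeword c = 001000101001011

Compute s = H r^T mod 2 one row at a time:
  s_1 = 0 + 1 + 0 + 0 + 1 + 0 + 1 + 1 = 4 ≡ 0 (mod 2).
  s_2 = 0 + 0 + 0 + 0 + 1 + 0 + 1 + 1 = 3 ≡ 1 (mod 2).
  s_3 = 0 + 1 + 0 + 0 + 0 + 0 + 1 + 1 = 3 ≡ 1 (mod 2).
  s_4 = 0 + 1 + 0 + 0 + 1 + 0 + 0 + 1 = 3 ≡ 1 (mod 2).
s = (0, 1, 1, 1)^T — this equals column 7 of H (binary 0111), so error is at position 7.
Correct: flip bit 7 of r = 001000001001011 to get c = 001000101001011.


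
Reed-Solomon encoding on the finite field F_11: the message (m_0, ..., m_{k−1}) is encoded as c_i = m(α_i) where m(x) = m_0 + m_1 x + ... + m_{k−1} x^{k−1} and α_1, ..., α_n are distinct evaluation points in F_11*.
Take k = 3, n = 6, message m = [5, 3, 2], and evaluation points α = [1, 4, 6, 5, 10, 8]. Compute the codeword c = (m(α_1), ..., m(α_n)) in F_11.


c = [10, 5, 7, 4, 4, 3]

Message polynomial: m(x) = 5 + 3·x + 2·x^2 (mod 11).
For each evaluation point α_i, compute m(α_i) mod 11:
  α_1 = 1: Horner steps 2 → 5 → 10, so m(1) = 10.
  α_2 = 4: Horner steps 2 → 0 → 5, so m(4) = 5.
  α_3 = 6: Horner steps 2 → 4 → 7, so m(6) = 7.
  α_4 = 5: Horner steps 2 → 2 → 4, so m(5) = 4.
  α_5 = 10: Horner steps 2 → 1 → 4, so m(10) = 4.
  α_6 = 8: Horner steps 2 → 8 → 3, so m(8) = 3.
Codeword c = [10, 5, 7, 4, 4, 3] ∈ F_11^6.


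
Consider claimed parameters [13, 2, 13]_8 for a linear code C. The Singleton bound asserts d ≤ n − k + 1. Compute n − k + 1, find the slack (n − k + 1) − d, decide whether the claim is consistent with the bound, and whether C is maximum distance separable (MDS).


Singleton RHS = n − k + 1 = 12, slack = -1, bound violated (no such code; not MDS).

Singleton bound: d ≤ n − k + 1.
Here n = 13, k = 2, so n − k + 1 = 12.
Given d = 13, check d ≤ 12: NO.
Slack = (n − k + 1) − d = -1.
The slack is negative: d = 13 exceeds n − k + 1 = 12 by 1, so the Singleton bound is violated and no linear [13, 2, 13]_8 code can exist. In particular it is not MDS (MDS requires d = n − k + 1 exactly).
Description: the claimed parameters are [13, 2, 13]_8; such a code would be impossible (violates the Singleton bound).


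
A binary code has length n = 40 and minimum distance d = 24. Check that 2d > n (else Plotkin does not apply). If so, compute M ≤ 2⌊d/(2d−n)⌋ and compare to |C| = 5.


Plotkin bound M ≤ 6; given |C| = 5 ≤ bound (satisfied).

Check applicability: 2d = 48, n = 40.
2d − n = 8 > 0, so Plotkin applies.
Compute d/(2d−n) = 24/8 ≈ 3.0000.
⌊d/(2d−n)⌋ = 3.
Plotkin bound: M ≤ 2·3 = 6.
Given |C| = 5, check: satisfied.
This |C| is below the Plotkin bound.


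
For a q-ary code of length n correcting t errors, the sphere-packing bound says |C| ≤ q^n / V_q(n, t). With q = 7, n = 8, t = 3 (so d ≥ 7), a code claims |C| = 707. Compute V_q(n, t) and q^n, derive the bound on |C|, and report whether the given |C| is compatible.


V_q(n, t) = 13153, q^n = 5764801, Hamming bound = 438, |C| = 707 > bound (violated).

Step 1: Compute V_q(n, t) = Σ_{j=0}^3 C(n, j) (q−1)^j.
  j = 0: C(8,0)·(6)^0 = 1·1 = 1.
  j = 1: C(8,1)·(6)^1 = 8·6 = 48.
  j = 2: C(8,2)·(6)^2 = 28·36 = 1008.
  j = 3: C(8,3)·(6)^3 = 56·216 = 12096.
  V_q(n, t) = 1 + 48 + 1008 + 12096 = 13153.
Step 2: q^n = 7^8 = 5764801.
Step 3: Hamming bound ⌊q^n / V_q(n,t)⌋ = ⌊5764801/13153⌋ = 438.
Step 4: Compare |C| = 707 to 438: violated.
The claimed |C| lies above the Hamming bound, so no 7-ary code of length 8 with d ≥ 7 can have 707 codewords.


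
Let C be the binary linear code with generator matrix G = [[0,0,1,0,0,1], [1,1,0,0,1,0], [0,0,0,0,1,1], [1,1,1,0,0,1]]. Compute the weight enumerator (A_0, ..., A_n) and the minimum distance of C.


Weight distribution: A_0 = 1, A_1 = 3, A_2 = 4, A_3 = 4, A_4 = 3, A_5 = 1. Minimum distance d = 1.

Enumerate all 2^4 = 16 messages m ∈ F_2^4.
For each, compute codeword c = mG in F_2^6, then tally its weight.
  m = 0000 → c = 000000, weight = 0.
  m = 1000 → c = 001001, weight = 2.
  m = 0100 → c = 110010, weight = 3.
  m = 1100 → c = 111011, weight = 5.
  m = 0010 → c = 000011, weight = 2.
  m = 1010 → c = 001010, weight = 2.
  m = 0110 → c = 110001, weight = 3.
  m = 1110 → c = 111000, weight = 3.
  m = 0001 → c = 111001, weight = 4.
  m = 1001 → c = 110000, weight = 2.
  m = 0101 → c = 001011, weight = 3.
  m = 1101 → c = 000010, weight = 1.
  m = 0011 → c = 111010, weight = 4.
  m = 1011 → c = 110011, weight = 4.
  m = 0111 → c = 001000, weight = 1.
  m = 1111 → c = 000001, weight = 1.
Tally weights:
  weight 0: 1 codewords.
  weight 1: 3 codewords.
  weight 2: 4 codewords.
  weight 3: 4 codewords.
  weight 4: 3 codewords.
  weight 5: 1 codewords.
Minimum distance d = smallest w > 0 with A_w > 0 = 1.
Sanity: Σ A_w = 16 = 2^4 = 16 ✓.


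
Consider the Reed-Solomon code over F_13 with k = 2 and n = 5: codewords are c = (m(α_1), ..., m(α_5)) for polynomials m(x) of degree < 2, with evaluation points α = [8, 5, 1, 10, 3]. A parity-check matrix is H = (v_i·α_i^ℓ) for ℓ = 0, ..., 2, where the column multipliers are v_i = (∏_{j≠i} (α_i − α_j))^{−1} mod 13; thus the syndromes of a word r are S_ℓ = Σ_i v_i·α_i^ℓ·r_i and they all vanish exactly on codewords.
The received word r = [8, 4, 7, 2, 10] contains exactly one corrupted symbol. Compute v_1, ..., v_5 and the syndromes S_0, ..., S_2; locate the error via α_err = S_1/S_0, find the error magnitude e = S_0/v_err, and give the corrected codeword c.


S = (3, 3, 3), error at position 3, error magnitude e = 4, c = [8, 4, 3, 2, 10].

Step 1: column multipliers v_i = (∏_{j≠i}(α_i − α_j))^{−1} mod 13.
  i = 1 (α = 8): (8−5)(8−1)(8−10)(8−3) = 3·7·(−2)·5 = −210 ≡ 11, so v_1 = 11^{−1} = 6 (mod 13).
  i = 2 (α = 5): (5−8)(5−1)(5−10)(5−3) = (−3)·4·(−5)·2 = 120 ≡ 3, so v_2 = 3^{−1} = 9 (mod 13).
  i = 3 (α = 1): (1−8)(1−5)(1−10)(1−3) = (−7)·(−4)·(−9)·(−2) = 504 ≡ 10, so v_3 = 10^{−1} = 4 (mod 13).
  i = 4 (α = 10): (10−8)(10−5)(10−1)(10−3) = 2·5·9·7 = 630 ≡ 6, so v_4 = 6^{−1} = 11 (mod 13).
  i = 5 (α = 3): (3−8)(3−5)(3−1)(3−10) = (−5)·(−2)·2·(−7) = −140 ≡ 3, so v_5 = 3^{−1} = 9 (mod 13).
  v = [6, 9, 4, 11, 9].
Step 2: syndromes of r = [8, 4, 7, 2, 10] (all sums mod 13).
  S_0 = Σ v_i r_i = 6·8 + 9·4 + 4·7 + 11·2 + 9·10 = 224 ≡ 3.
  S_1 = Σ v_i α_i r_i = 6·8·8 + 9·5·4 + 4·1·7 + 11·10·2 + 9·3·10 = 1082 ≡ 3.
  α_i^2 mod 13 = [12, 12, 1, 9, 9].
  S_2 = Σ v_i α_i^2 r_i = 6·12·8 + 9·12·4 + 4·1·7 + 11·9·2 + 9·9·10 = 2044 ≡ 3.
  S = (3, 3, 3) ≠ 0, so r is not a codeword (an error is present).
Step 3: locate the error. For a single error e at position i, S_ℓ = v_i·e·α_i^ℓ, so α_err = S_1/S_0.
  S_0^{−1} = 3^{−1} = 9 (mod 13), so α_err = 3·9 = 27 ≡ 1 = α_3. Error position i = 3.
  Consistency check: S_2/S_1 = 3·9 = 27 ≡ 1 = α_err ✓ (single-error assumption holds).
Step 4: error magnitude e = S_0/v_3 = S_0·∏_{j≠3}(α_3 − α_j) = 3·10 = 30 ≡ 4 (mod 13).
Step 5: correct position 3: c_3 = r_3 − e = 7 − 4 ≡ 3 (mod 13). Hence c = [8, 4, 3, 2, 10].
  Check: interpolating c through the α_i gives m(x) = 6 + 10·x (degree < 2) with m(α_i) = c_i for every i, so c is indeed a codeword.


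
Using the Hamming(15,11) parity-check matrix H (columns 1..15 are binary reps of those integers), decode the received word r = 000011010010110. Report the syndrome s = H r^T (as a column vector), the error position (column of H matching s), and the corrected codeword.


s = (0, 0, 1, 1)^T, error position = 3, corrected codeword c = 001011010010110

Compute s = H r^T mod 2 one row at a time:
  s_1 = 1 + 0 + 0 + 1 + 0 + 1 + 1 + 0 = 4 ≡ 0 (mod 2).
  s_2 = 0 + 1 + 1 + 0 + 0 + 1 + 1 + 0 = 4 ≡ 0 (mod 2).
  s_3 = 0 + 0 + 1 + 0 + 0 + 1 + 1 + 0 = 3 ≡ 1 (mod 2).
  s_4 = 0 + 0 + 1 + 0 + 0 + 1 + 1 + 0 = 3 ≡ 1 (mod 2).
s = (0, 0, 1, 1)^T — this equals column 3 of H (binary 0011), so error is at position 3.
Correct: flip bit 3 of r = 000011010010110 to get c = 001011010010110.


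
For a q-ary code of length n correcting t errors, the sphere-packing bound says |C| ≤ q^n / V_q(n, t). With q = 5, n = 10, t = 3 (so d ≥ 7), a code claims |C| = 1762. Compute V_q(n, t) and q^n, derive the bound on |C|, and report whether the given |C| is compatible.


V_q(n, t) = 8441, q^n = 9765625, Hamming bound = 1156, |C| = 1762 > bound (violated).

Step 1: Compute V_q(n, t) = Σ_{j=0}^3 C(n, j) (q−1)^j.
  j = 0: C(10,0)·(4)^0 = 1·1 = 1.
  j = 1: C(10,1)·(4)^1 = 10·4 = 40.
  j = 2: C(10,2)·(4)^2 = 45·16 = 720.
  j = 3: C(10,3)·(4)^3 = 120·64 = 7680.
  V_q(n, t) = 1 + 40 + 720 + 7680 = 8441.
Step 2: q^n = 5^10 = 9765625.
Step 3: Hamming bound ⌊q^n / V_q(n,t)⌋ = ⌊9765625/8441⌋ = 1156.
Step 4: Compare |C| = 1762 to 1156: violated.
The claimed |C| lies above the Hamming bound, so no 5-ary code of length 10 with d ≥ 7 can have 1762 codewords.


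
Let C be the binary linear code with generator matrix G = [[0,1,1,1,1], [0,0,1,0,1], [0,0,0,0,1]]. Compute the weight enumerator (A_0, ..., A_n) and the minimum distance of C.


Weight distribution: A_0 = 1, A_1 = 2, A_2 = 2, A_3 = 2, A_4 = 1. Minimum distance d = 1.

Enumerate all 2^3 = 8 messages m ∈ F_2^3.
For each, compute codeword c = mG in F_2^5, then tally its weight.
  m = 000 → c = 00000, weight = 0.
  m = 100 → c = 01111, weight = 4.
  m = 010 → c = 00101, weight = 2.
  m = 110 → c = 01010, weight = 2.
  m = 001 → c = 00001, weight = 1.
  m = 101 → c = 01110, weight = 3.
  m = 011 → c = 00100, weight = 1.
  m = 111 → c = 01011, weight = 3.
Tally weights:
  weight 0: 1 codewords.
  weight 1: 2 codewords.
  weight 2: 2 codewords.
  weight 3: 2 codewords.
  weight 4: 1 codewords.
Minimum distance d = smallest w > 0 with A_w > 0 = 1.
Sanity: Σ A_w = 8 = 2^3 = 8 ✓.


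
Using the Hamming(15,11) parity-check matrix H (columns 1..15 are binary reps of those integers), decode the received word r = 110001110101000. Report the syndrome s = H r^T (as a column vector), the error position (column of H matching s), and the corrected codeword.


s = (1, 1, 0, 0)^T, error position = 12, corrected codeword c = 110001110100000

Compute s = H r^T mod 2 one row at a time:
  s_1 = 1 + 0 + 1 + 0 + 1 + 0 + 0 + 0 = 3 ≡ 1 (mod 2).
  s_2 = 0 + 0 + 1 + 1 + 1 + 0 + 0 + 0 = 3 ≡ 1 (mod 2).
  s_3 = 1 + 0 + 1 + 1 + 1 + 0 + 0 + 0 = 4 ≡ 0 (mod 2).
  s_4 = 1 + 0 + 0 + 1 + 0 + 0 + 0 + 0 = 2 ≡ 0 (mod 2).
s = (1, 1, 0, 0)^T — this equals column 12 of H (binary 1100), so error is at position 12.
Correct: flip bit 12 of r = 110001110101000 to get c = 110001110100000.


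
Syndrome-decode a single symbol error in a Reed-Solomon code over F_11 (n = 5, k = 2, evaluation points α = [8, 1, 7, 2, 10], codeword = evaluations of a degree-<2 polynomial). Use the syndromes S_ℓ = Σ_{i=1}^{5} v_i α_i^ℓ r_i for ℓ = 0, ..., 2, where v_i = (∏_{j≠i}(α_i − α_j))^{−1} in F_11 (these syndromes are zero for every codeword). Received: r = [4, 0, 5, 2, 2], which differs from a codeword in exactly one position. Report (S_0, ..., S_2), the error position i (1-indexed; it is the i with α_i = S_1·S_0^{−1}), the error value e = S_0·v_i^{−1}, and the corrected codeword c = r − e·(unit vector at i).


S = (7, 3, 6), error at position 4, error magnitude e = 3, c = [4, 0, 5, 10, 2].

Step 1: column multipliers v_i = (∏_{j≠i}(α_i − α_j))^{−1} mod 11.
  i = 1 (α = 8): (8−1)(8−7)(8−2)(8−10) = 7·1·6·(−2) = −84 ≡ 4, so v_1 = 4^{−1} = 3 (mod 11).
  i = 2 (α = 1): (1−8)(1−7)(1−2)(1−10) = (−7)·(−6)·(−1)·(−9) = 378 ≡ 4, so v_2 = 4^{−1} = 3 (mod 11).
  i = 3 (α = 7): (7−8)(7−1)(7−2)(7−10) = (−1)·6·5·(−3) = 90 ≡ 2, so v_3 = 2^{−1} = 6 (mod 11).
  i = 4 (α = 2): (2−8)(2−1)(2−7)(2−10) = (−6)·1·(−5)·(−8) = −240 ≡ 2, so v_4 = 2^{−1} = 6 (mod 11).
  i = 5 (α = 10): (10−8)(10−1)(10−7)(10−2) = 2·9·3·8 = 432 ≡ 3, so v_5 = 3^{−1} = 4 (mod 11).
  v = [3, 3, 6, 6, 4].
Step 2: syndromes of r = [4, 0, 5, 2, 2] (all sums mod 11).
  S_0 = Σ v_i r_i = 3·4 + 3·0 + 6·5 + 6·2 + 4·2 = 62 ≡ 7.
  S_1 = Σ v_i α_i r_i = 3·8·4 + 3·1·0 + 6·7·5 + 6·2·2 + 4·10·2 = 410 ≡ 3.
  α_i^2 mod 11 = [9, 1, 5, 4, 1].
  S_2 = Σ v_i α_i^2 r_i = 3·9·4 + 3·1·0 + 6·5·5 + 6·4·2 + 4·1·2 = 314 ≡ 6.
  S = (7, 3, 6) ≠ 0, so r is not a codeword (an error is present).
Step 3: locate the error. For a single error e at position i, S_ℓ = v_i·e·α_i^ℓ, so α_err = S_1/S_0.
  S_0^{−1} = 7^{−1} = 8 (mod 11), so α_err = 3·8 = 24 ≡ 2 = α_4. Error position i = 4.
  Consistency check: S_2/S_1 = 6·4 = 24 ≡ 2 = α_err ✓ (single-error assumption holds).
Step 4: error magnitude e = S_0/v_4 = S_0·∏_{j≠4}(α_4 − α_j) = 7·2 = 14 ≡ 3 (mod 11).
Step 5: correct position 4: c_4 = r_4 − e = 2 − 3 ≡ 10 (mod 11). Hence c = [4, 0, 5, 10, 2].
  Check: interpolating c through the α_i gives m(x) = 1 + 10·x (degree < 2) with m(α_i) = c_i for every i, so c is indeed a codeword.


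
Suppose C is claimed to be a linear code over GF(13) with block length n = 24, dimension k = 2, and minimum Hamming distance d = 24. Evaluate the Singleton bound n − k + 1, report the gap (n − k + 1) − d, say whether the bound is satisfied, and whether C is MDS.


Singleton RHS = n − k + 1 = 23, slack = -1, bound violated (no such code; not MDS).

Singleton bound: d ≤ n − k + 1.
Here n = 24, k = 2, so n − k + 1 = 23.
Given d = 24, check d ≤ 23: NO.
Slack = (n − k + 1) − d = -1.
The slack is negative: d = 24 exceeds n − k + 1 = 23 by 1, so the Singleton bound is violated and no linear [24, 2, 24]_13 code can exist. In particular it is not MDS (MDS requires d = n − k + 1 exactly).
Description: the claimed parameters are [24, 2, 24]_13; such a code would be impossible (violates the Singleton bound).


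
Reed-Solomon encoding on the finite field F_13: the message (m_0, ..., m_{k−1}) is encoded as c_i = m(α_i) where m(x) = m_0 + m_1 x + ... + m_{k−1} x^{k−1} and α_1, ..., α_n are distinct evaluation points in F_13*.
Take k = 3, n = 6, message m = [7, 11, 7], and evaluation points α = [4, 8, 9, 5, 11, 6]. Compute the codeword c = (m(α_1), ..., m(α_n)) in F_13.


c = [7, 10, 10, 3, 0, 0]

Message polynomial: m(x) = 7 + 11·x + 7·x^2 (mod 13).
For each evaluation point α_i, compute m(α_i) mod 13:
  α_1 = 4: Horner steps 7 → 0 → 7, so m(4) = 7.
  α_2 = 8: Horner steps 7 → 2 → 10, so m(8) = 10.
  α_3 = 9: Horner steps 7 → 9 → 10, so m(9) = 10.
  α_4 = 5: Horner steps 7 → 7 → 3, so m(5) = 3.
  α_5 = 11: Horner steps 7 → 10 → 0, so m(11) = 0.
  α_6 = 6: Horner steps 7 → 1 → 0, so m(6) = 0.
Codeword c = [7, 10, 10, 3, 0, 0] ∈ F_13^6.
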